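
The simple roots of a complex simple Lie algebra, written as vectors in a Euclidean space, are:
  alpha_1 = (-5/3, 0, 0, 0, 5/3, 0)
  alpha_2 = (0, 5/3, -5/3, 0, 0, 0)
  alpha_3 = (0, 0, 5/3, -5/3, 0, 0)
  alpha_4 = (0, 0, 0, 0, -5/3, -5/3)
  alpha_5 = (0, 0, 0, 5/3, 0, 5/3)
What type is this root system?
A5

Compute the Cartan integers a_ij = 2(alpha_i, alpha_j)/(alpha_j, alpha_j); the resulting 5x5 Cartan matrix is
[[2, 0, 0, -1, 0], [0, 2, -1, 0, 0], [0, -1, 2, 0, -1], [-1, 0, 0, 2, -1], [0, 0, -1, -1, 2]].
All simple roots have the same length, so the diagram is simply laced. The associated Dynkin diagram is a chain of 5 nodes with single edges (A_5), so the type is A_5 (the algebra sl(6)).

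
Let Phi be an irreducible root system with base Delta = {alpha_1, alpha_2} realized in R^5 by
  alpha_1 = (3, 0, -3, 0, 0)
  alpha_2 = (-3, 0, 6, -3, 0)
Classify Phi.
G2

Compute the Cartan integers a_ij = 2(alpha_i, alpha_j)/(alpha_j, alpha_j); the resulting 2x2 Cartan matrix is
[[2, -1], [-3, 2]].
The roots have two lengths (squared-length ratio 3:1); the short ones are alpha_{1}. The associated Dynkin diagram is two nodes joined by a triple edge (G_2), so the type is G_2.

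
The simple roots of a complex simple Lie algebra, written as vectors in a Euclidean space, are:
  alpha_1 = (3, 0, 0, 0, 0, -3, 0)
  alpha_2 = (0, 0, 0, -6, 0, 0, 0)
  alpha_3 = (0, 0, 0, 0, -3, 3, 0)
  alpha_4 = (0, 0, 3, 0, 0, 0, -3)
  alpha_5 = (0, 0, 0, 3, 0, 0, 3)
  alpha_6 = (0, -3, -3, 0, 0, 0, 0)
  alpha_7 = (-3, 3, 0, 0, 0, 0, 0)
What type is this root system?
Compute the Cartan integers a_ij = 2(alpha_i, alpha_j)/(alpha_j, alpha_j); the resulting 7x7 Cartan matrix is
[[2, 0, -1, 0, 0, 0, -1], [0, 2, 0, 0, -2, 0, 0], [-1, 0, 2, 0, 0, 0, 0], [0, 0, 0, 2, -1, -1, 0], [0, -1, 0, -1, 2, 0, 0], [0, 0, 0, -1, 0, 2, -1], [-1, 0, 0, 0, 0, -1, 2]].
The roots have two lengths (squared-length ratio 2:1); the short ones are alpha_{1,3,4,5,6,7}. The associated Dynkin diagram is a chain of 7 nodes with a double edge at one end; the terminal node there is the unique long simple root (C_7), so the type is C_7 (the algebra sp(14)).

C_7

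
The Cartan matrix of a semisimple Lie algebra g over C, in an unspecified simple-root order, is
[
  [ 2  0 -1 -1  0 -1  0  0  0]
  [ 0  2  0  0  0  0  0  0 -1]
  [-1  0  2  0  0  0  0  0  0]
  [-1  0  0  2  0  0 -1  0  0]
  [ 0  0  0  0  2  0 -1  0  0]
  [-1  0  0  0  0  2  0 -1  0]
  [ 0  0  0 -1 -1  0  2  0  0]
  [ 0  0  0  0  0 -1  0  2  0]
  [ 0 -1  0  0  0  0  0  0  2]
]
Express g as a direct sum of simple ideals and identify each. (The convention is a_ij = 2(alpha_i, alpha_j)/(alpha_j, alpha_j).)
The diagram associated to this matrix has two connected components: the simple roots {alpha_2, alpha_9} form a chain of 2 nodes with single edges (A_2), and {alpha_1, alpha_3, alpha_4, alpha_5, alpha_6, alpha_7, alpha_8} form a chain of 6 nodes with one extra node attached to the third node from one end (E_7). A semisimple Lie algebra decomposes uniquely as the direct sum of simple ideals, one per connected component of its Dynkin diagram, so g ≅ A_2 ⊕ E_7 (dimension 8 + 133 = 141).

A2 + E7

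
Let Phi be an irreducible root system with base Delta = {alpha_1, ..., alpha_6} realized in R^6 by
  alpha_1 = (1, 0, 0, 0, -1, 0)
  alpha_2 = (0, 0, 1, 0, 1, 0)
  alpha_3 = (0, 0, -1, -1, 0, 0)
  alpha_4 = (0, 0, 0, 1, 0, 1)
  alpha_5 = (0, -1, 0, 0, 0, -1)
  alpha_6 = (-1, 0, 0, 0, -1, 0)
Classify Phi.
D6

Compute the Cartan integers a_ij = 2(alpha_i, alpha_j)/(alpha_j, alpha_j); the resulting 6x6 Cartan matrix is
[[2, -1, 0, 0, 0, 0], [-1, 2, -1, 0, 0, -1], [0, -1, 2, -1, 0, 0], [0, 0, -1, 2, -1, 0], [0, 0, 0, -1, 2, 0], [0, -1, 0, 0, 0, 2]].
All simple roots have the same length, so the diagram is simply laced. The associated Dynkin diagram is a chain of 4 nodes with a fork of two nodes at one end (D_6), so the type is D_6 (the algebra so(12)).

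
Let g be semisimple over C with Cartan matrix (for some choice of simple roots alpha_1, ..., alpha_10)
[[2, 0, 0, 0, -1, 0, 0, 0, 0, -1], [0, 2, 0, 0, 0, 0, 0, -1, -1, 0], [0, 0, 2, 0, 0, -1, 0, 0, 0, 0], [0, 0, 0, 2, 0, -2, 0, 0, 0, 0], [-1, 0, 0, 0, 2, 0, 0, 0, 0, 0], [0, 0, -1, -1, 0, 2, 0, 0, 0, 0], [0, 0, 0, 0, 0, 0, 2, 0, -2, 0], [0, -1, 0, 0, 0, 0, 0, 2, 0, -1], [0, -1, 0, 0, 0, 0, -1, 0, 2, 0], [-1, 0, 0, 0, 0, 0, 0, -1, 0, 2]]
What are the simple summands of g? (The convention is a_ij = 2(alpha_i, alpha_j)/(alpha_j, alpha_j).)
C3 + C7

The diagram associated to this matrix has two connected components: the simple roots {alpha_3, alpha_4, alpha_6} form a chain of 3 nodes with a double edge at one end; the terminal node there is the unique long simple root (C_3), and {alpha_1, alpha_2, alpha_5, alpha_7, alpha_8, alpha_9, alpha_10} form a chain of 7 nodes with a double edge at one end; the terminal node there is the unique long simple root (C_7). A semisimple Lie algebra decomposes uniquely as the direct sum of simple ideals, one per connected component of its Dynkin diagram, so g ≅ C_3 ⊕ C_7 (dimension 21 + 105 = 126).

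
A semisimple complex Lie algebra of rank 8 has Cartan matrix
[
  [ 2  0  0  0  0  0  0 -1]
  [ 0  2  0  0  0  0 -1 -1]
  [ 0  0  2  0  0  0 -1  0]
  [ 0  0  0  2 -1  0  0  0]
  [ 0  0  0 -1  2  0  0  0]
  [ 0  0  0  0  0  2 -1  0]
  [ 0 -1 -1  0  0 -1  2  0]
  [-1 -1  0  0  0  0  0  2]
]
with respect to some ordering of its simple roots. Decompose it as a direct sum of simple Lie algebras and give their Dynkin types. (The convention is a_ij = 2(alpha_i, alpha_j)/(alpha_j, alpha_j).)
type A_2 + type D_6

The diagram associated to this matrix has two connected components: the simple roots {alpha_4, alpha_5} form a chain of 2 nodes with single edges (A_2), and {alpha_1, alpha_2, alpha_3, alpha_6, alpha_7, alpha_8} form a chain of 4 nodes with a fork of two nodes at one end (D_6). A semisimple Lie algebra decomposes uniquely as the direct sum of simple ideals, one per connected component of its Dynkin diagram, so g ≅ A_2 ⊕ D_6 (dimension 8 + 66 = 74).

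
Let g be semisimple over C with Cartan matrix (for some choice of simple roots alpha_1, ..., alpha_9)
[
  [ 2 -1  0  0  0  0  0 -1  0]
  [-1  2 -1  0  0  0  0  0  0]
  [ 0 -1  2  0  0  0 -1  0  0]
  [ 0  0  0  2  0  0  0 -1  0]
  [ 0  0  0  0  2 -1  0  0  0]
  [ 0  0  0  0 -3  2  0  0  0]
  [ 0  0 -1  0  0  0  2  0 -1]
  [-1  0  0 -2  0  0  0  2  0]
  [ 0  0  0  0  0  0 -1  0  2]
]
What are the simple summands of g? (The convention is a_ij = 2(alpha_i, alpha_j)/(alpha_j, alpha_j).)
B7 ⊕ G2

The diagram associated to this matrix has two connected components: the simple roots {alpha_1, alpha_2, alpha_3, alpha_4, alpha_7, alpha_8, alpha_9} form a chain of 7 nodes with a double edge at one end; the terminal node there is the unique short simple root (B_7), and {alpha_5, alpha_6} form two nodes joined by a triple edge (G_2). A semisimple Lie algebra decomposes uniquely as the direct sum of simple ideals, one per connected component of its Dynkin diagram, so g ≅ B_7 ⊕ G_2 (dimension 105 + 14 = 119).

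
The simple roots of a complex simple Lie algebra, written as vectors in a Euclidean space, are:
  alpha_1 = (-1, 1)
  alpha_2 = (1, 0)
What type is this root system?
B_2 (so(5))

Compute the Cartan integers a_ij = 2(alpha_i, alpha_j)/(alpha_j, alpha_j); the resulting 2x2 Cartan matrix is
[[2, -2], [-1, 2]].
The roots have two lengths (squared-length ratio 2:1); the short ones are alpha_{2}. The associated Dynkin diagram is a chain of 2 nodes with a double edge at one end; the terminal node there is the unique short simple root (B_2), so the type is B_2 (the algebra so(5)).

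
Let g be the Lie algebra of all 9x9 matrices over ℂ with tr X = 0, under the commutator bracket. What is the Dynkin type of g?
This is sl(9), which has dimension 9^2 - 1 = 80 and rank 9 - 1 = 8 (a Cartan subalgebra is the diagonal traceless matrices). In the classification of classical Lie algebras, the special linear algebra sl(n+1) has type A_n; here n = 8, so the Dynkin diagram is a chain of 8 nodes with single edges (A_8). Hence the type is A_8.

A_8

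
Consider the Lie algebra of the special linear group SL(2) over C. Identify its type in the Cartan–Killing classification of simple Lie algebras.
This is sl(2), which has dimension 2^2 - 1 = 3 and rank 2 - 1 = 1 (a Cartan subalgebra is the diagonal traceless matrices). In the classification of classical Lie algebras, the special linear algebra sl(n+1) has type A_n; here n = 1, so the Dynkin diagram is a chain of 1 nodes with single edges (A_1). Hence the type is A_1.

A_1 (sl(2))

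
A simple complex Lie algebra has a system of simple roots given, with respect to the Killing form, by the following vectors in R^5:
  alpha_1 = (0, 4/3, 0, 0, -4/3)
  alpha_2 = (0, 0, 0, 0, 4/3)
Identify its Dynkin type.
Compute the Cartan integers a_ij = 2(alpha_i, alpha_j)/(alpha_j, alpha_j); the resulting 2x2 Cartan matrix is
[[2, -2], [-1, 2]].
The roots have two lengths (squared-length ratio 2:1); the short ones are alpha_{2}. The associated Dynkin diagram is a chain of 2 nodes with a double edge at one end; the terminal node there is the unique short simple root (B_2), so the type is B_2 (the algebra so(5)).

B_2 (so(5))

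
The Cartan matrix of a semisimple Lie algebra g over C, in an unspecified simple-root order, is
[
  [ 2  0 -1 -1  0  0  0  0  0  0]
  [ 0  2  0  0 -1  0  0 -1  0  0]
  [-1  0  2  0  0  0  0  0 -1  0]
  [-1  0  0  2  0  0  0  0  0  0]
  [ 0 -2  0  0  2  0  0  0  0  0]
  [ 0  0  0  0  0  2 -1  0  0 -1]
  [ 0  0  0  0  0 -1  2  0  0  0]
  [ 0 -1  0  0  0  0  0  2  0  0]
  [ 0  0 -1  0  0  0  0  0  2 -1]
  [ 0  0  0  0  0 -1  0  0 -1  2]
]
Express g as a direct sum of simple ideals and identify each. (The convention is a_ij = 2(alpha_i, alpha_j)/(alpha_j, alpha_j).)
The diagram associated to this matrix has two connected components: the simple roots {alpha_1, alpha_3, alpha_4, alpha_6, alpha_7, alpha_9, alpha_10} form a chain of 7 nodes with single edges (A_7), and {alpha_2, alpha_5, alpha_8} form a chain of 3 nodes with a double edge at one end; the terminal node there is the unique long simple root (C_3). A semisimple Lie algebra decomposes uniquely as the direct sum of simple ideals, one per connected component of its Dynkin diagram, so g ≅ A_7 ⊕ C_3 (dimension 63 + 21 = 84).

A7 ⊕ C3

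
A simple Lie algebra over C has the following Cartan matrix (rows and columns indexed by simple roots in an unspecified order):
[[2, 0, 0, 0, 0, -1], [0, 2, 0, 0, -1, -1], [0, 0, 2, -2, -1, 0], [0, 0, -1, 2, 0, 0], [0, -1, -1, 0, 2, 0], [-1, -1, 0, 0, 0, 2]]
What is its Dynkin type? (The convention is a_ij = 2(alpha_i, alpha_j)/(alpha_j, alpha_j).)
The matrix has rank 6 with 2's on the diagonal. Reading the off-diagonal entries as Dynkin edges (a single edge where a_ij = a_ji = -1; a double or triple edge where a_ij * a_ji = 2 or 3), the diagram is a chain of 6 nodes with a double edge at one end; the terminal node there is the unique short simple root (B_6). One simple-root ordering that puts it in standard form is (alpha_1, alpha_6, alpha_2, alpha_5, alpha_3, alpha_4). So the algebra is type B_6, i.e. so(13).

B_6 (so(13))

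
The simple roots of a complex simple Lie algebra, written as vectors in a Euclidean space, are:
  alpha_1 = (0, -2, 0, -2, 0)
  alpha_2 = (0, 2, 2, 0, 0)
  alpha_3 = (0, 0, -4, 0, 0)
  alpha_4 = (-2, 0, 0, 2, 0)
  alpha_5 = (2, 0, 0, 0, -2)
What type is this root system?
C_5 (sp(10))

Compute the Cartan integers a_ij = 2(alpha_i, alpha_j)/(alpha_j, alpha_j); the resulting 5x5 Cartan matrix is
[[2, -1, 0, -1, 0], [-1, 2, -1, 0, 0], [0, -2, 2, 0, 0], [-1, 0, 0, 2, -1], [0, 0, 0, -1, 2]].
The roots have two lengths (squared-length ratio 2:1); the short ones are alpha_{1,2,4,5}. The associated Dynkin diagram is a chain of 5 nodes with a double edge at one end; the terminal node there is the unique long simple root (C_5), so the type is C_5 (the algebra sp(10)).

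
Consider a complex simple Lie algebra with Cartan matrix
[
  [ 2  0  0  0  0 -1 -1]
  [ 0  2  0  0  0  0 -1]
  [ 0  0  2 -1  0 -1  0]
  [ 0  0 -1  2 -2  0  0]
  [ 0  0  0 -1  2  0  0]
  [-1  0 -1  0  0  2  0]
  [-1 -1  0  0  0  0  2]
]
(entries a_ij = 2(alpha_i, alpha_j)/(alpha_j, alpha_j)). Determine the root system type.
The matrix has rank 7 with 2's on the diagonal. Reading the off-diagonal entries as Dynkin edges (a single edge where a_ij = a_ji = -1; a double or triple edge where a_ij * a_ji = 2 or 3), the diagram is a chain of 7 nodes with a double edge at one end; the terminal node there is the unique short simple root (B_7). One simple-root ordering that puts it in standard form is (alpha_2, alpha_7, alpha_1, alpha_6, alpha_3, alpha_4, alpha_5). So the algebra is type B_7, i.e. so(15).

B_7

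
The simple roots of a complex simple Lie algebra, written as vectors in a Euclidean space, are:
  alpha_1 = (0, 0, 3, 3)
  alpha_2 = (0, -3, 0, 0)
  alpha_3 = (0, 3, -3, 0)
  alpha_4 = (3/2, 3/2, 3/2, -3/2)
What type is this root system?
Compute the Cartan integers a_ij = 2(alpha_i, alpha_j)/(alpha_j, alpha_j); the resulting 4x4 Cartan matrix is
[[2, 0, -1, 0], [0, 2, -1, -1], [-1, -2, 2, 0], [0, -1, 0, 2]].
The roots have two lengths (squared-length ratio 2:1); the short ones are alpha_{2,4}. The associated Dynkin diagram is a chain of 4 nodes with a double edge between the middle two (F_4), so the type is F_4.

type F_4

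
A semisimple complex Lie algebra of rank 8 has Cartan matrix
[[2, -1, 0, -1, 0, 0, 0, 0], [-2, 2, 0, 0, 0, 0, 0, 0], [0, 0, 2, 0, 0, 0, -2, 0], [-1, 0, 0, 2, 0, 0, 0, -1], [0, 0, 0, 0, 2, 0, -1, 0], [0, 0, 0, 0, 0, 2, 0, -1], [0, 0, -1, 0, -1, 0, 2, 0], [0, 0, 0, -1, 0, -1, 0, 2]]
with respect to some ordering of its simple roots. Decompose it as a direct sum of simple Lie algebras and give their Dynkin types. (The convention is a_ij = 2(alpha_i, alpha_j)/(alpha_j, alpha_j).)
The diagram associated to this matrix has two connected components: the simple roots {alpha_3, alpha_5, alpha_7} form a chain of 3 nodes with a double edge at one end; the terminal node there is the unique long simple root (C_3), and {alpha_1, alpha_2, alpha_4, alpha_6, alpha_8} form a chain of 5 nodes with a double edge at one end; the terminal node there is the unique long simple root (C_5). A semisimple Lie algebra decomposes uniquely as the direct sum of simple ideals, one per connected component of its Dynkin diagram, so g ≅ C_3 ⊕ C_5 (dimension 21 + 55 = 76).

C_3 + C_5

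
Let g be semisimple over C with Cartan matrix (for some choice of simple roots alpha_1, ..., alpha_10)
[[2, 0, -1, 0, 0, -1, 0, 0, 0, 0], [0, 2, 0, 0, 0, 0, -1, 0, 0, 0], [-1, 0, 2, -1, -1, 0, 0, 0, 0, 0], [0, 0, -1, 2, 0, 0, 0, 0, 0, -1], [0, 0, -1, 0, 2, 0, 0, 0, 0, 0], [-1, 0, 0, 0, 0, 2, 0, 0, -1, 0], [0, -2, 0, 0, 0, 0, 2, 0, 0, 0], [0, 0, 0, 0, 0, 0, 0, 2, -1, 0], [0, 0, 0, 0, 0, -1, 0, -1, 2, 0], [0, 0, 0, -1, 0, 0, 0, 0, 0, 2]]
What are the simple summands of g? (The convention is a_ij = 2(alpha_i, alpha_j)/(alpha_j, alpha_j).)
type B_2 ⊕ type E_8

The diagram associated to this matrix has two connected components: the simple roots {alpha_2, alpha_7} form a chain of 2 nodes with a double edge at one end; the terminal node there is the unique short simple root (B_2), and {alpha_1, alpha_3, alpha_4, alpha_5, alpha_6, alpha_8, alpha_9, alpha_10} form a chain of 7 nodes with one extra node attached to the third node from one end (E_8). A semisimple Lie algebra decomposes uniquely as the direct sum of simple ideals, one per connected component of its Dynkin diagram, so g ≅ B_2 ⊕ E_8 (dimension 10 + 248 = 258).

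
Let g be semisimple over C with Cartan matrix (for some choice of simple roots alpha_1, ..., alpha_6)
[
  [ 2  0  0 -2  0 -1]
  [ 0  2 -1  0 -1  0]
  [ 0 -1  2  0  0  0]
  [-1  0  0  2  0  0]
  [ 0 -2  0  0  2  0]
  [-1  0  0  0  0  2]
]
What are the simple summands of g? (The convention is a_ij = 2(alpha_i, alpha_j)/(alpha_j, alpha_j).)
type B_3 ⊕ type C_3

The diagram associated to this matrix has two connected components: the simple roots {alpha_1, alpha_4, alpha_6} form a chain of 3 nodes with a double edge at one end; the terminal node there is the unique short simple root (B_3), and {alpha_2, alpha_3, alpha_5} form a chain of 3 nodes with a double edge at one end; the terminal node there is the unique long simple root (C_3). A semisimple Lie algebra decomposes uniquely as the direct sum of simple ideals, one per connected component of its Dynkin diagram, so g ≅ B_3 ⊕ C_3 (dimension 21 + 21 = 42).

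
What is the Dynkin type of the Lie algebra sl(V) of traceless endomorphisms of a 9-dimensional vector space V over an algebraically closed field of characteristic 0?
This is sl(9), which has dimension 9^2 - 1 = 80 and rank 9 - 1 = 8 (a Cartan subalgebra is the diagonal traceless matrices). In the classification of classical Lie algebras, the special linear algebra sl(n+1) has type A_n; here n = 8, so the Dynkin diagram is a chain of 8 nodes with single edges (A_8). Hence the type is A_8.

A8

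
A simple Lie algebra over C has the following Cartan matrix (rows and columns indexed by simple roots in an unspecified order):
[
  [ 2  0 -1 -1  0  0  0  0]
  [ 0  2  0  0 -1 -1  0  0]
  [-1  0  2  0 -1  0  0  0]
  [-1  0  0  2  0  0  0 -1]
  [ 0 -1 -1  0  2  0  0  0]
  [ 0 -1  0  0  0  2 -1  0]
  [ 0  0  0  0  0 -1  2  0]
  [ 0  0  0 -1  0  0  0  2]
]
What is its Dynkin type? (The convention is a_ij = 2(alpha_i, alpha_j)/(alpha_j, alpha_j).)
A_8 (sl(9))

The matrix has rank 8 with 2's on the diagonal. Reading the off-diagonal entries as Dynkin edges (a single edge where a_ij = a_ji = -1; a double or triple edge where a_ij * a_ji = 2 or 3), the diagram is a chain of 8 nodes with single edges (A_8). One simple-root ordering that puts it in standard form is (alpha_8, alpha_4, alpha_1, alpha_3, alpha_5, alpha_2, alpha_6, alpha_7). So the algebra is type A_8, i.e. sl(9).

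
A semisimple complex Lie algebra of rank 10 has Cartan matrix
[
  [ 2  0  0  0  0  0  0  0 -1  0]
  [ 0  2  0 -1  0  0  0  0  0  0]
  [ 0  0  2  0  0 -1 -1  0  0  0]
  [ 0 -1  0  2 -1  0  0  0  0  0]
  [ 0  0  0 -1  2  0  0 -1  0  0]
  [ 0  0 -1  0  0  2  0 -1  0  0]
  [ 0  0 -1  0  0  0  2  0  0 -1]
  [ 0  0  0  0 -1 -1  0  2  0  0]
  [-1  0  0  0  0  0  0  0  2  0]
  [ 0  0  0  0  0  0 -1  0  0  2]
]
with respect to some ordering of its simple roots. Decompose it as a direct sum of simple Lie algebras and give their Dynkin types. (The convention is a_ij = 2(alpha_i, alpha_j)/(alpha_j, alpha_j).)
The diagram associated to this matrix has two connected components: the simple roots {alpha_1, alpha_9} form a chain of 2 nodes with single edges (A_2), and {alpha_2, alpha_3, alpha_4, alpha_5, alpha_6, alpha_7, alpha_8, alpha_10} form a chain of 8 nodes with single edges (A_8). A semisimple Lie algebra decomposes uniquely as the direct sum of simple ideals, one per connected component of its Dynkin diagram, so g ≅ A_2 ⊕ A_8 (dimension 8 + 80 = 88).

A2 ⊕ A8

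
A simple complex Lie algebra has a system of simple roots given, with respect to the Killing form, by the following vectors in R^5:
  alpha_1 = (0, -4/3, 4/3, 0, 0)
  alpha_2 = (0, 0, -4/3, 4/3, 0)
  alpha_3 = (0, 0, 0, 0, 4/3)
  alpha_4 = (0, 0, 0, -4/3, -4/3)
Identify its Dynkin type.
Compute the Cartan integers a_ij = 2(alpha_i, alpha_j)/(alpha_j, alpha_j); the resulting 4x4 Cartan matrix is
[[2, -1, 0, 0], [-1, 2, 0, -1], [0, 0, 2, -1], [0, -1, -2, 2]].
The roots have two lengths (squared-length ratio 2:1); the short ones are alpha_{3}. The associated Dynkin diagram is a chain of 4 nodes with a double edge at one end; the terminal node there is the unique short simple root (B_4), so the type is B_4 (the algebra so(9)).

B_4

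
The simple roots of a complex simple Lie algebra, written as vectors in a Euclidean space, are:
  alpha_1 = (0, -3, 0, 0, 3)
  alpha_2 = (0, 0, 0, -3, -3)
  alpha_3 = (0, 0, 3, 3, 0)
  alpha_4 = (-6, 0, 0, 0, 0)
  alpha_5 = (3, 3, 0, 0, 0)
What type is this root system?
type C_5

Compute the Cartan integers a_ij = 2(alpha_i, alpha_j)/(alpha_j, alpha_j); the resulting 5x5 Cartan matrix is
[[2, -1, 0, 0, -1], [-1, 2, -1, 0, 0], [0, -1, 2, 0, 0], [0, 0, 0, 2, -2], [-1, 0, 0, -1, 2]].
The roots have two lengths (squared-length ratio 2:1); the short ones are alpha_{1,2,3,5}. The associated Dynkin diagram is a chain of 5 nodes with a double edge at one end; the terminal node there is the unique long simple root (C_5), so the type is C_5 (the algebra sp(10)).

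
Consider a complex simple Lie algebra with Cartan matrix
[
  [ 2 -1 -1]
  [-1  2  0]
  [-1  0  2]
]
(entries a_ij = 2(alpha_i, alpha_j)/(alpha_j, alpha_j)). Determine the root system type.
A3

The matrix has rank 3 with 2's on the diagonal. Reading the off-diagonal entries as Dynkin edges (a single edge where a_ij = a_ji = -1; a double or triple edge where a_ij * a_ji = 2 or 3), the diagram is a chain of 3 nodes with single edges (A_3). One simple-root ordering that puts it in standard form is (alpha_2, alpha_1, alpha_3). So the algebra is type A_3, i.e. sl(4).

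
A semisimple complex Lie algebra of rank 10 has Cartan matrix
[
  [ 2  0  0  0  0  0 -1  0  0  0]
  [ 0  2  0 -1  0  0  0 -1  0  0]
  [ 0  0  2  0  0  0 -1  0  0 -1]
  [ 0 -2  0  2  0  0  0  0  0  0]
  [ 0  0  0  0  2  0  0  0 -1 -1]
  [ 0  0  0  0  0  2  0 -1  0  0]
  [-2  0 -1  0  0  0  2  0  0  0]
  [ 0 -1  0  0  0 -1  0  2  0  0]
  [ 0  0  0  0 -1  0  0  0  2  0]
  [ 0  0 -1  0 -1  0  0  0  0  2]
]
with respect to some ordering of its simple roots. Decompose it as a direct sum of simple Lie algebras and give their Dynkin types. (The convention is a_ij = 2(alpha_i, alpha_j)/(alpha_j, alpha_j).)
The diagram associated to this matrix has two connected components: the simple roots {alpha_1, alpha_3, alpha_5, alpha_7, alpha_9, alpha_10} form a chain of 6 nodes with a double edge at one end; the terminal node there is the unique short simple root (B_6), and {alpha_2, alpha_4, alpha_6, alpha_8} form a chain of 4 nodes with a double edge at one end; the terminal node there is the unique long simple root (C_4). A semisimple Lie algebra decomposes uniquely as the direct sum of simple ideals, one per connected component of its Dynkin diagram, so g ≅ B_6 ⊕ C_4 (dimension 78 + 36 = 114).

B6 + C4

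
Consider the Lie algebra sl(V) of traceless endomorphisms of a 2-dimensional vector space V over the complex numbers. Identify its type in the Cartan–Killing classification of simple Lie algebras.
A_1 (sl(2))

This is sl(2), which has dimension 2^2 - 1 = 3 and rank 2 - 1 = 1 (a Cartan subalgebra is the diagonal traceless matrices). In the classification of classical Lie algebras, the special linear algebra sl(n+1) has type A_n; here n = 1, so the Dynkin diagram is a chain of 1 nodes with single edges (A_1). Hence the type is A_1.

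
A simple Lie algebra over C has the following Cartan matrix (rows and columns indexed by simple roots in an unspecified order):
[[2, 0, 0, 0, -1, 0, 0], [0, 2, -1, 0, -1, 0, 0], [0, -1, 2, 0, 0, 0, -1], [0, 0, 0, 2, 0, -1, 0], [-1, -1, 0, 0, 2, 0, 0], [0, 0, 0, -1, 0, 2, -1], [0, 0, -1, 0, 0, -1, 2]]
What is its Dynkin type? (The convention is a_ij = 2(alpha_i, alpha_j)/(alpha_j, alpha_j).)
The matrix has rank 7 with 2's on the diagonal. Reading the off-diagonal entries as Dynkin edges (a single edge where a_ij = a_ji = -1; a double or triple edge where a_ij * a_ji = 2 or 3), the diagram is a chain of 7 nodes with single edges (A_7). One simple-root ordering that puts it in standard form is (alpha_4, alpha_6, alpha_7, alpha_3, alpha_2, alpha_5, alpha_1). So the algebra is type A_7, i.e. sl(8).

A7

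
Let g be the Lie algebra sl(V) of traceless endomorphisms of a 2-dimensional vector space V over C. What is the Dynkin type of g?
type A_1

This is sl(2), which has dimension 2^2 - 1 = 3 and rank 2 - 1 = 1 (a Cartan subalgebra is the diagonal traceless matrices). In the classification of classical Lie algebras, the special linear algebra sl(n+1) has type A_n; here n = 1, so the Dynkin diagram is a chain of 1 nodes with single edges (A_1). Hence the type is A_1.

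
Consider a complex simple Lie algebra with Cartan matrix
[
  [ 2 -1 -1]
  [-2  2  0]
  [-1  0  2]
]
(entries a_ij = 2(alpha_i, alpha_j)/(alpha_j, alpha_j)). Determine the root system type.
type C_3

The matrix has rank 3 with 2's on the diagonal. Reading the off-diagonal entries as Dynkin edges (a single edge where a_ij = a_ji = -1; a double or triple edge where a_ij * a_ji = 2 or 3), the diagram is a chain of 3 nodes with a double edge at one end; the terminal node there is the unique long simple root (C_3). One simple-root ordering that puts it in standard form is (alpha_3, alpha_1, alpha_2). So the algebra is type C_3, i.e. sp(6).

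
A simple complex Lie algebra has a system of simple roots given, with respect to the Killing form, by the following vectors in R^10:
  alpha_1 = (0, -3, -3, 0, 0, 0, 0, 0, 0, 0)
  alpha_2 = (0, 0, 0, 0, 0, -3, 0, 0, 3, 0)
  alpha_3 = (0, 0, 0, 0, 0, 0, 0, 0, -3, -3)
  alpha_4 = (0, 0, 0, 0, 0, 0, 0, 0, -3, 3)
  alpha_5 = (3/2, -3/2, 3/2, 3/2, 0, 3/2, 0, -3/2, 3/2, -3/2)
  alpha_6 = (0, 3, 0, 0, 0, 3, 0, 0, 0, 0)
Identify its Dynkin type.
Compute the Cartan integers a_ij = 2(alpha_i, alpha_j)/(alpha_j, alpha_j); the resulting 6x6 Cartan matrix is
[[2, 0, 0, 0, 0, -1], [0, 2, -1, -1, 0, -1], [0, -1, 2, 0, 0, 0], [0, -1, 0, 2, -1, 0], [0, 0, 0, -1, 2, 0], [-1, -1, 0, 0, 0, 2]].
All simple roots have the same length, so the diagram is simply laced. The associated Dynkin diagram is a chain of 5 nodes with one extra node attached to the third node from one end (E_6), so the type is E_6.

E_6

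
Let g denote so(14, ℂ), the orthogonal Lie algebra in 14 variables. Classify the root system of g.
D_7 (so(14))

This is so(14) with 14 even, which has dimension 14(14-1)/2 = 91 and rank 14/2 = 7. In the classification of classical Lie algebras, the orthogonal algebra so(2n) in an even number of variables has type D_n; here n = 7, so the Dynkin diagram is a chain of 5 nodes with a fork of two nodes at one end (D_7). Hence the type is D_7.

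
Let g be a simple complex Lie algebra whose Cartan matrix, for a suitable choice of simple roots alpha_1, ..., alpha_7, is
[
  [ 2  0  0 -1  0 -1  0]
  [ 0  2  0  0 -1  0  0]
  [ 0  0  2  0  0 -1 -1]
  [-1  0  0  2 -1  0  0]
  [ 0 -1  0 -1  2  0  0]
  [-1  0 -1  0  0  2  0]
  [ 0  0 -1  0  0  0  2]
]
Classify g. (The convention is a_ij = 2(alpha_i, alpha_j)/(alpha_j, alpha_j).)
A7

The matrix has rank 7 with 2's on the diagonal. Reading the off-diagonal entries as Dynkin edges (a single edge where a_ij = a_ji = -1; a double or triple edge where a_ij * a_ji = 2 or 3), the diagram is a chain of 7 nodes with single edges (A_7). One simple-root ordering that puts it in standard form is (alpha_2, alpha_5, alpha_4, alpha_1, alpha_6, alpha_3, alpha_7). So the algebra is type A_7, i.e. sl(8).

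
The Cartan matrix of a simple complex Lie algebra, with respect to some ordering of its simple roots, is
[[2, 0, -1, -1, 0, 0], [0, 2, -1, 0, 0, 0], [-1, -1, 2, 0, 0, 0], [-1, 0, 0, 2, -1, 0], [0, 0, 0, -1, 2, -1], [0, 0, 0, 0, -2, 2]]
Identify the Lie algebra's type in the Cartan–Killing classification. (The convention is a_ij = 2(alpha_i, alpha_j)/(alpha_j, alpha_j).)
type C_6

The matrix has rank 6 with 2's on the diagonal. Reading the off-diagonal entries as Dynkin edges (a single edge where a_ij = a_ji = -1; a double or triple edge where a_ij * a_ji = 2 or 3), the diagram is a chain of 6 nodes with a double edge at one end; the terminal node there is the unique long simple root (C_6). One simple-root ordering that puts it in standard form is (alpha_2, alpha_3, alpha_1, alpha_4, alpha_5, alpha_6). So the algebra is type C_6, i.e. sp(12).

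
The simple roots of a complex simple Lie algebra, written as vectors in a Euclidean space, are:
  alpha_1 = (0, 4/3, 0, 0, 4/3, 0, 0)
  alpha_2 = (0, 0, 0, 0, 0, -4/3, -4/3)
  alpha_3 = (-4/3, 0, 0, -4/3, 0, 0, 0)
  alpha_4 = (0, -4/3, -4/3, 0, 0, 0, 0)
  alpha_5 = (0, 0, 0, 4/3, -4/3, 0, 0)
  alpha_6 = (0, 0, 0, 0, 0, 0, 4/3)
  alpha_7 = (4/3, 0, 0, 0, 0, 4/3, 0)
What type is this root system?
B_7 (so(15))

Compute the Cartan integers a_ij = 2(alpha_i, alpha_j)/(alpha_j, alpha_j); the resulting 7x7 Cartan matrix is
[[2, 0, 0, -1, -1, 0, 0], [0, 2, 0, 0, 0, -2, -1], [0, 0, 2, 0, -1, 0, -1], [-1, 0, 0, 2, 0, 0, 0], [-1, 0, -1, 0, 2, 0, 0], [0, -1, 0, 0, 0, 2, 0], [0, -1, -1, 0, 0, 0, 2]].
The roots have two lengths (squared-length ratio 2:1); the short ones are alpha_{6}. The associated Dynkin diagram is a chain of 7 nodes with a double edge at one end; the terminal node there is the unique short simple root (B_7), so the type is B_7 (the algebra so(15)).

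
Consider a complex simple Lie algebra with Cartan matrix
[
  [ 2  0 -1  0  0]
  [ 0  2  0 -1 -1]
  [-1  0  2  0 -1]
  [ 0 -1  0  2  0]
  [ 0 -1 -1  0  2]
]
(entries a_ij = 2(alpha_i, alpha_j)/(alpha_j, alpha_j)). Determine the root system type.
A5

The matrix has rank 5 with 2's on the diagonal. Reading the off-diagonal entries as Dynkin edges (a single edge where a_ij = a_ji = -1; a double or triple edge where a_ij * a_ji = 2 or 3), the diagram is a chain of 5 nodes with single edges (A_5). One simple-root ordering that puts it in standard form is (alpha_1, alpha_3, alpha_5, alpha_2, alpha_4). So the algebra is type A_5, i.e. sl(6).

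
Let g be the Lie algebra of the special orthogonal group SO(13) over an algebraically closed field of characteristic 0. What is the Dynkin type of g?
This is so(13) with 13 odd, which has dimension 13(13-1)/2 = 78 and rank (13-1)/2 = 6. In the classification of classical Lie algebras, the orthogonal algebra so(2n+1) in an odd number of variables has type B_n; here n = 6, so the Dynkin diagram is a chain of 6 nodes with a double edge at one end; the terminal node there is the unique short simple root (B_6). Hence the type is B_6.

B_6 (so(13))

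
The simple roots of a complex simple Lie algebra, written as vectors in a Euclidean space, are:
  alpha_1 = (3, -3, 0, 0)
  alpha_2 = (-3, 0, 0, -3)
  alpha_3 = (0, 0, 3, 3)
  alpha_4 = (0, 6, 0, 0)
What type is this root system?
Compute the Cartan integers a_ij = 2(alpha_i, alpha_j)/(alpha_j, alpha_j); the resulting 4x4 Cartan matrix is
[[2, -1, 0, -1], [-1, 2, -1, 0], [0, -1, 2, 0], [-2, 0, 0, 2]].
The roots have two lengths (squared-length ratio 2:1); the short ones are alpha_{1,2,3}. The associated Dynkin diagram is a chain of 4 nodes with a double edge at one end; the terminal node there is the unique long simple root (C_4), so the type is C_4 (the algebra sp(8)).

C4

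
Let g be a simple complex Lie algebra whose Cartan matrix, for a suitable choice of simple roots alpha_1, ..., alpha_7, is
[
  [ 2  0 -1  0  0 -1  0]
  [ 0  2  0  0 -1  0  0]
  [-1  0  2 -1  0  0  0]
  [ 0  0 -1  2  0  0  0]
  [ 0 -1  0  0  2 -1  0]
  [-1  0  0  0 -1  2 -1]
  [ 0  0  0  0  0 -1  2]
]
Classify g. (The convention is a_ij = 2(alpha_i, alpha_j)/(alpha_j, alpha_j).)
type E_7

The matrix has rank 7 with 2's on the diagonal. Reading the off-diagonal entries as Dynkin edges (a single edge where a_ij = a_ji = -1; a double or triple edge where a_ij * a_ji = 2 or 3), the diagram is a chain of 6 nodes with one extra node attached to the third node from one end (E_7). One simple-root ordering that puts it in standard form is (alpha_2, alpha_7, alpha_5, alpha_6, alpha_1, alpha_3, alpha_4). So the algebra is type E_7.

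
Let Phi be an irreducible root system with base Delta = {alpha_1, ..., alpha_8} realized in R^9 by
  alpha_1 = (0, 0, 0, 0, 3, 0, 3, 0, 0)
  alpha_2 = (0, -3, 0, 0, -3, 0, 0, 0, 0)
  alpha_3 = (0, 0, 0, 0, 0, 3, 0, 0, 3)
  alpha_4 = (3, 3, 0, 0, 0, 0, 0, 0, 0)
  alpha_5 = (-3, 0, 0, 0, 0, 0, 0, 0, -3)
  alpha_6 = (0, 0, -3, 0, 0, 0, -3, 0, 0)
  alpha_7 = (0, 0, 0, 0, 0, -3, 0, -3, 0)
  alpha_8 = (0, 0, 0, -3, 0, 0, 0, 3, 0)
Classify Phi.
Compute the Cartan integers a_ij = 2(alpha_i, alpha_j)/(alpha_j, alpha_j); the resulting 8x8 Cartan matrix is
[[2, -1, 0, 0, 0, -1, 0, 0], [-1, 2, 0, -1, 0, 0, 0, 0], [0, 0, 2, 0, -1, 0, -1, 0], [0, -1, 0, 2, -1, 0, 0, 0], [0, 0, -1, -1, 2, 0, 0, 0], [-1, 0, 0, 0, 0, 2, 0, 0], [0, 0, -1, 0, 0, 0, 2, -1], [0, 0, 0, 0, 0, 0, -1, 2]].
All simple roots have the same length, so the diagram is simply laced. The associated Dynkin diagram is a chain of 8 nodes with single edges (A_8), so the type is A_8 (the algebra sl(9)).

A8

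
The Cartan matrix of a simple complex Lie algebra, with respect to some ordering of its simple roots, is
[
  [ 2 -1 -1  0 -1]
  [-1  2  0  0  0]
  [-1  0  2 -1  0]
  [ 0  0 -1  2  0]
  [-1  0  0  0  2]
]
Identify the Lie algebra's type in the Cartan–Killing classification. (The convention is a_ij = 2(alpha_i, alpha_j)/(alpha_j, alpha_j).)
The matrix has rank 5 with 2's on the diagonal. Reading the off-diagonal entries as Dynkin edges (a single edge where a_ij = a_ji = -1; a double or triple edge where a_ij * a_ji = 2 or 3), the diagram is a chain of 3 nodes with a fork of two nodes at one end (D_5). One simple-root ordering that puts it in standard form is (alpha_4, alpha_3, alpha_1, alpha_2, alpha_5). So the algebra is type D_5, i.e. so(10).

D5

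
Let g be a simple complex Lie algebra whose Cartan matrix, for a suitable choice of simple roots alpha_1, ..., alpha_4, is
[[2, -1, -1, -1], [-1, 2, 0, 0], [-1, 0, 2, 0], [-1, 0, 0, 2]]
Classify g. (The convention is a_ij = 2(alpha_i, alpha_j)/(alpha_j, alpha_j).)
D4

The matrix has rank 4 with 2's on the diagonal. Reading the off-diagonal entries as Dynkin edges (a single edge where a_ij = a_ji = -1; a double or triple edge where a_ij * a_ji = 2 or 3), the diagram is a chain of 2 nodes with a fork of two nodes at one end (D_4). One simple-root ordering that puts it in standard form is (alpha_2, alpha_1, alpha_4, alpha_3). So the algebra is type D_4, i.e. so(8).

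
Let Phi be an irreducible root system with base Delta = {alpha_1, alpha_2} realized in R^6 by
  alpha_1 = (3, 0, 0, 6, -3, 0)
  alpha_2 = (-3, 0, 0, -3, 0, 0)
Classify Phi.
Compute the Cartan integers a_ij = 2(alpha_i, alpha_j)/(alpha_j, alpha_j); the resulting 2x2 Cartan matrix is
[[2, -3], [-1, 2]].
The roots have two lengths (squared-length ratio 3:1); the short ones are alpha_{2}. The associated Dynkin diagram is two nodes joined by a triple edge (G_2), so the type is G_2.

type G_2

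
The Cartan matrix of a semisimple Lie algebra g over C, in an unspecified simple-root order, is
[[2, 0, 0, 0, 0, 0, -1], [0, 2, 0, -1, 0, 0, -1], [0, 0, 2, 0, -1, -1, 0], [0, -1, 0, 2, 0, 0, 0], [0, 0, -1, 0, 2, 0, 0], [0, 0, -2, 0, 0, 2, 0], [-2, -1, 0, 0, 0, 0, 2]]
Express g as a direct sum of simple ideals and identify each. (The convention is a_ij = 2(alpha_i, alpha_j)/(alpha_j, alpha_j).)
The diagram associated to this matrix has two connected components: the simple roots {alpha_1, alpha_2, alpha_4, alpha_7} form a chain of 4 nodes with a double edge at one end; the terminal node there is the unique short simple root (B_4), and {alpha_3, alpha_5, alpha_6} form a chain of 3 nodes with a double edge at one end; the terminal node there is the unique long simple root (C_3). A semisimple Lie algebra decomposes uniquely as the direct sum of simple ideals, one per connected component of its Dynkin diagram, so g ≅ B_4 ⊕ C_3 (dimension 36 + 21 = 57).

B_4 (so(9)) + C_3 (sp(6))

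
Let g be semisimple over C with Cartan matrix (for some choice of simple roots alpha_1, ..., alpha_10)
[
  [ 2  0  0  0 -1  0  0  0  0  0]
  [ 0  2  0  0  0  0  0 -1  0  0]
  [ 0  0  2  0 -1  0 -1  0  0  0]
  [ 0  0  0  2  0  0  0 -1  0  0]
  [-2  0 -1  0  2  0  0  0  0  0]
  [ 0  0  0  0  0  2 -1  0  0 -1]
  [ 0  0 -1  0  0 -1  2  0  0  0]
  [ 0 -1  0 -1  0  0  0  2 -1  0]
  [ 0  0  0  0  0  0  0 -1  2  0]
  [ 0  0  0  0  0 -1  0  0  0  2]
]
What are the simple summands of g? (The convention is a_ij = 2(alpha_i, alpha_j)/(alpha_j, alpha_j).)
B_6 (so(13)) + D_4 (so(8))

The diagram associated to this matrix has two connected components: the simple roots {alpha_1, alpha_3, alpha_5, alpha_6, alpha_7, alpha_10} form a chain of 6 nodes with a double edge at one end; the terminal node there is the unique short simple root (B_6), and {alpha_2, alpha_4, alpha_8, alpha_9} form a chain of 2 nodes with a fork of two nodes at one end (D_4). A semisimple Lie algebra decomposes uniquely as the direct sum of simple ideals, one per connected component of its Dynkin diagram, so g ≅ B_6 ⊕ D_4 (dimension 78 + 28 = 106).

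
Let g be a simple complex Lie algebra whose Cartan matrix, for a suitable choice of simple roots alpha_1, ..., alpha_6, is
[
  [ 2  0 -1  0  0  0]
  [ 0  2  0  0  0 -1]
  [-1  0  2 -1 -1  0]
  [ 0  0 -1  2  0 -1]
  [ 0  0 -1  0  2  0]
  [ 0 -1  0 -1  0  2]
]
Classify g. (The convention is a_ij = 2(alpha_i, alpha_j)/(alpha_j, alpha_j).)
D_6

The matrix has rank 6 with 2's on the diagonal. Reading the off-diagonal entries as Dynkin edges (a single edge where a_ij = a_ji = -1; a double or triple edge where a_ij * a_ji = 2 or 3), the diagram is a chain of 4 nodes with a fork of two nodes at one end (D_6). One simple-root ordering that puts it in standard form is (alpha_2, alpha_6, alpha_4, alpha_3, alpha_1, alpha_5). So the algebra is type D_6, i.e. so(12).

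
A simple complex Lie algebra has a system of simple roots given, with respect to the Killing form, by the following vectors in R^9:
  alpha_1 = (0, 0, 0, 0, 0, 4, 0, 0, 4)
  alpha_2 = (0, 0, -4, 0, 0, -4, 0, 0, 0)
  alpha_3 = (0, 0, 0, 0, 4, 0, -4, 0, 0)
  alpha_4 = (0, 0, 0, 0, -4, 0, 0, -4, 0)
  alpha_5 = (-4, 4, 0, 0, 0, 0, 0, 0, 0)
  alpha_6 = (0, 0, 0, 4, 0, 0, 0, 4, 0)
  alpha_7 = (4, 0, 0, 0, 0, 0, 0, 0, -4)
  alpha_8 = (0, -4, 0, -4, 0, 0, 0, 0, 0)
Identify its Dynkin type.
Compute the Cartan integers a_ij = 2(alpha_i, alpha_j)/(alpha_j, alpha_j); the resulting 8x8 Cartan matrix is
[[2, -1, 0, 0, 0, 0, -1, 0], [-1, 2, 0, 0, 0, 0, 0, 0], [0, 0, 2, -1, 0, 0, 0, 0], [0, 0, -1, 2, 0, -1, 0, 0], [0, 0, 0, 0, 2, 0, -1, -1], [0, 0, 0, -1, 0, 2, 0, -1], [-1, 0, 0, 0, -1, 0, 2, 0], [0, 0, 0, 0, -1, -1, 0, 2]].
All simple roots have the same length, so the diagram is simply laced. The associated Dynkin diagram is a chain of 8 nodes with single edges (A_8), so the type is A_8 (the algebra sl(9)).

type A_8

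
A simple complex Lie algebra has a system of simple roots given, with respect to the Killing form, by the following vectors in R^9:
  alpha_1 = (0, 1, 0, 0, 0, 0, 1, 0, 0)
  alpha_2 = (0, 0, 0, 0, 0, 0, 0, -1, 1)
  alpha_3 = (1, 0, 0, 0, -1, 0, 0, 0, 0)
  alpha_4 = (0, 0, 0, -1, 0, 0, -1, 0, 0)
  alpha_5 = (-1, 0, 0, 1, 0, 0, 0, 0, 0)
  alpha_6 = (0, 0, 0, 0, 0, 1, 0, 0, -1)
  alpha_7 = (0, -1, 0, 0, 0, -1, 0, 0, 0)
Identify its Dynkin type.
A7

Compute the Cartan integers a_ij = 2(alpha_i, alpha_j)/(alpha_j, alpha_j); the resulting 7x7 Cartan matrix is
[[2, 0, 0, -1, 0, 0, -1], [0, 2, 0, 0, 0, -1, 0], [0, 0, 2, 0, -1, 0, 0], [-1, 0, 0, 2, -1, 0, 0], [0, 0, -1, -1, 2, 0, 0], [0, -1, 0, 0, 0, 2, -1], [-1, 0, 0, 0, 0, -1, 2]].
All simple roots have the same length, so the diagram is simply laced. The associated Dynkin diagram is a chain of 7 nodes with single edges (A_7), so the type is A_7 (the algebra sl(8)).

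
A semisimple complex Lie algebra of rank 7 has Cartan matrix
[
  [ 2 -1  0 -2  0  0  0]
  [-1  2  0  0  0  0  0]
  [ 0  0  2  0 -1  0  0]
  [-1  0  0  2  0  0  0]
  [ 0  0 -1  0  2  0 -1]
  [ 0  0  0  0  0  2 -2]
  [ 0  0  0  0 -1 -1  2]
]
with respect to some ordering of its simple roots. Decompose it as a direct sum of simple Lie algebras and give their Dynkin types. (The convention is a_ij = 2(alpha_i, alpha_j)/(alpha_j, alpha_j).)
B3 ⊕ C4

The diagram associated to this matrix has two connected components: the simple roots {alpha_1, alpha_2, alpha_4} form a chain of 3 nodes with a double edge at one end; the terminal node there is the unique short simple root (B_3), and {alpha_3, alpha_5, alpha_6, alpha_7} form a chain of 4 nodes with a double edge at one end; the terminal node there is the unique long simple root (C_4). A semisimple Lie algebra decomposes uniquely as the direct sum of simple ideals, one per connected component of its Dynkin diagram, so g ≅ B_3 ⊕ C_4 (dimension 21 + 36 = 57).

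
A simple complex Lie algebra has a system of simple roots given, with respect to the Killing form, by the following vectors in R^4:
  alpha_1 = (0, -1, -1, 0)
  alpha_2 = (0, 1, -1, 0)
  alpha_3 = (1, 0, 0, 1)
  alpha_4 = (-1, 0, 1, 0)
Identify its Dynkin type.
Compute the Cartan integers a_ij = 2(alpha_i, alpha_j)/(alpha_j, alpha_j); the resulting 4x4 Cartan matrix is
[[2, 0, 0, -1], [0, 2, 0, -1], [0, 0, 2, -1], [-1, -1, -1, 2]].
All simple roots have the same length, so the diagram is simply laced. The associated Dynkin diagram is a chain of 2 nodes with a fork of two nodes at one end (D_4), so the type is D_4 (the algebra so(8)).

type D_4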